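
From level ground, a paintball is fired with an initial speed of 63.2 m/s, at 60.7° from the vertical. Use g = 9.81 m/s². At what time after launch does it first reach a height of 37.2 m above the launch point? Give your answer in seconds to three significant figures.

vₓ = 63.20 sin 60.7° = 55.11 m/s; v_y0 = 63.20 cos 60.7° = 30.93 m/s.
Height y(t) = 30.93 t − 4.905 t² = 37.2 gives 4.905 t² − 30.93 t + 37.2 = 0.
t = [30.93 ± √(30.93² − 2·9.81·37.2)] / 9.81 = (30.93 ± 15.06) / 9.81, so t = 1.618 s or t = 4.688 s.
The first (ascending) time is 1.618 s.

1.62 s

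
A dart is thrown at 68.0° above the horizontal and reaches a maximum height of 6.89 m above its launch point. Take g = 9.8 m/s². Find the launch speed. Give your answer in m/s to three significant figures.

At the peak v_y = 0, so v_y0 = √(2gH) = √(2 × 9.80 × 6.89) = 11.62 m/s.
v_y0 = v₀ sin θ ⇒ v₀ = 11.62 / sin 68.0° = 12.53 m/s.

12.5 m/s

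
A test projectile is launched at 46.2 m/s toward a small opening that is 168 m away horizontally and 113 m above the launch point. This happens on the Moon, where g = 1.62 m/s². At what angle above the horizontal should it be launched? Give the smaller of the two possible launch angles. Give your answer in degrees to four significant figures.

37.76°

Trajectory: y = x tanθ − g x² (1 + tan²θ)/(2v₀²). With x = 168, y = 113, v₀ = 46.2, g = 1.62:
10.71 tan²θ − 168 tanθ + (123.7) = 0.
tanθ = [168 ± √(168² − 4 × 10.71 × (123.7))] / (2 × 10.71) = (168 ± 151.4) / 21.42, giving tanθ = 0.7746 or 14.91.
θ = 37.76° or 86.16°; the smaller is 37.76°.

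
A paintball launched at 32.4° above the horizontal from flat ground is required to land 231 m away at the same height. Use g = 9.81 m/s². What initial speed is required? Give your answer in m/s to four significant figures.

Level-ground range: R = v₀² sin(2θ)/g, so v₀ = √(gR / sin 2θ).
v₀ = √(9.81 × 231 / sin 64.80°) = √(2266 / 0.9048) = √2504.5 = 50.04 m/s.

50.04 m/s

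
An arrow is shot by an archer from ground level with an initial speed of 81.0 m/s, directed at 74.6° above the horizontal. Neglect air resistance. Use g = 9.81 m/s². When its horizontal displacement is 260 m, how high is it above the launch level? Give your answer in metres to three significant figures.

227 m

Resolve: vₓ = 81.00 cos 74.6° = 21.51 m/s and v_y0 = 81.00 sin 74.6° = 78.09 m/s.
At x = 260 m, t = x/vₓ = 260/21.51 = 12.09 s.
Height: y = v_y0 t − ½ g t² = 78.09 × 12.09 − 4.905 × 12.09² = 943.9 − 716.6 = 227.3 m.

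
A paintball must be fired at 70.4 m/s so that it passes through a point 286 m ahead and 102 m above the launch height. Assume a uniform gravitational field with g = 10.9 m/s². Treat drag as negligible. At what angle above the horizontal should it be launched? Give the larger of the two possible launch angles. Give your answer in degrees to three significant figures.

Trajectory: y = x tanθ − g x² (1 + tan²θ)/(2v₀²). With x = 286, y = 102, v₀ = 70.4, g = 10.9:
89.95 tan²θ − 286 tanθ + (191.9) = 0.
tanθ = [286 ± √(286² − 4 × 89.95 × (191.9))] / (2 × 89.95) = (286 ± 112.9) / 179.9, giving tanθ = 0.9625 or 2.217.
θ = 43.90° or 65.72°; the larger is 65.72°.

65.7°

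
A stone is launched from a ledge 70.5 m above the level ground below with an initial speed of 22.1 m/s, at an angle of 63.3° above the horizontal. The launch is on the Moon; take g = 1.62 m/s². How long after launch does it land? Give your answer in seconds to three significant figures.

27.5 s

vₓ = 22.10 cos 63.3° = 9.930 m/s; v_y0 = 22.10 sin 63.3° = 19.74 m/s.
Vertical motion (up positive, ground at y = 0): 0.8100 t² − (19.74) t − 70.5 = 0, so t = (19.74 + √(19.74² + 2·1.62·70.5)) / 1.62 = (19.74 + 24.86) / 1.62 = 27.54 s.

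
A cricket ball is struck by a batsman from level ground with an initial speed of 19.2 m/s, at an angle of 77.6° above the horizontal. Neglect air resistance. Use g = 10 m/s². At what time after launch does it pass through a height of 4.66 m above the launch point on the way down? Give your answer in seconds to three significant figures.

Resolve: vₓ = 19.20 cos 77.6° = 4.123 m/s and v_y0 = 19.20 sin 77.6° = 18.75 m/s.
Set y = v_y0 t − ½ g t² = 4.66: 5.000 t² − 18.75 t + 4.66 = 0.
t = [18.75 ± √(18.75² − 2·10.0·4.66)] / 10.0 = (18.75 ± 16.08) / 10.0, so t = 0.2676 s or t = 3.483 s.
The descending-branch root is 3.483 s.

3.48 s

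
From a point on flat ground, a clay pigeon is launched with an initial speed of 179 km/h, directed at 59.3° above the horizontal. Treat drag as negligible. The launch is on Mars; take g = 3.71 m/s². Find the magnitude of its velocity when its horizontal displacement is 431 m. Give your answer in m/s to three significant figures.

32.5 m/s

Convert: 179 km/h = 179/3.6 = 49.72 m/s.
Horizontal component vₓ = 49.72 cos 59.3° = 25.39 m/s; vertical v_y0 = 49.72 sin 59.3° = 42.75 m/s.
At x = 431 m, t = x/vₓ = 431/25.39 = 16.98 s.
Vertical velocity there: v_y = v_y0 − g t = 42.75 − 3.71 × 16.98 = −20.24 m/s.
Speed: √(vₓ² + v_y²) = √(25.39² + 20.24²) = 32.46 m/s.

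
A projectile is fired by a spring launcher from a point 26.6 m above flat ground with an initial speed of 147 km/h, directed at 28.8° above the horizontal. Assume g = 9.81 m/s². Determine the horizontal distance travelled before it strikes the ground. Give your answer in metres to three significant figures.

Convert: 147 km/h = 147/3.6 = 40.83 m/s.
Horizontal component vₓ = 40.83 cos 28.8° = 35.78 m/s; vertical v_y0 = 40.83 sin 28.8° = 19.67 m/s.
With up positive and y = 0 at the ground: y(t) = 26.6 + (19.67) t − 4.905 t². Setting y = 0 and taking the positive root: t = [19.67 + √(19.67² + 2·9.81·26.6)] / 9.81 = (19.67 + 30.15) / 9.81 = 5.078 s.
Horizontal distance: R = vₓ t = 35.78 × 5.078 = 181.7 m.

182 m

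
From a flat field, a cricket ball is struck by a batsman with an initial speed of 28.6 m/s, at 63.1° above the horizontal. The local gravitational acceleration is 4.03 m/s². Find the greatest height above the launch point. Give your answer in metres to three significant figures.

80.7 m

Components: vₓ = 28.60 cos 63.1° = 12.94 m/s, v_y0 = 28.60 sin 63.1° = 25.51 m/s.
Maximum height: H = v_y0² / (2g) = 25.51² / (2 × 4.03) = 80.71 m.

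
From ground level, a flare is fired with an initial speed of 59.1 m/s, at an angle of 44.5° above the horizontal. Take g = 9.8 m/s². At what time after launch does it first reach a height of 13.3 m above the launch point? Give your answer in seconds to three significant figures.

0.334 s

Resolve: vₓ = 59.10 cos 44.5° = 42.15 m/s and v_y0 = 59.10 sin 44.5° = 41.42 m/s.
Set y = v_y0 t − ½ g t² = 13.3: 4.900 t² − 41.42 t + 13.3 = 0.
Quadratic formula: t = (41.42 ± √1455.2) / 9.80 = (41.42 ± 38.15) / 9.80 → t = 0.3343 s or 8.120 s.
The first (ascending) time is 0.3343 s.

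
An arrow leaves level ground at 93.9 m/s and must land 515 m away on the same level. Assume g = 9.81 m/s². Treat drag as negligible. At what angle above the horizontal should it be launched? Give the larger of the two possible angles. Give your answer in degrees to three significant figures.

R = v₀² sin 2θ / g gives sin 2θ = gR/v₀² = 9.81·515/93.9² = 0.5730.
2θ = 34.96° or 180° − 34.96° = 145.0°, so θ = 17.48° or 72.52°.
The larger angle is 72.52°.

72.5°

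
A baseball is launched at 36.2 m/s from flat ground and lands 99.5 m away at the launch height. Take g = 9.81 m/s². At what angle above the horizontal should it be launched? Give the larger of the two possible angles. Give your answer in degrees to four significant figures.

65.93°

From R = (v₀²/g) sin 2θ: sin 2θ = 9.81 × 99.5 / 1310.4 = 0.7449.
2θ = 48.15° or 180° − 48.15° = 131.9°, so θ = 24.07° or 65.93°.
The larger angle is 65.93°.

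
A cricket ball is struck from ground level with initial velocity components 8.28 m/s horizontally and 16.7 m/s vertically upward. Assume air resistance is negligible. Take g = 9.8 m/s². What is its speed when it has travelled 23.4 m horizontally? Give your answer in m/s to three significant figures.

13.8 m/s

At x = 23.4 m, t = x/vₓ = 23.4/8.280 = 2.826 s.
Vertical velocity there: v_y = v_y0 − g t = 16.70 − 9.80 × 2.826 = −11.00 m/s.
Speed: √(vₓ² + v_y²) = √(8.280² + 11.00²) = 13.76 m/s.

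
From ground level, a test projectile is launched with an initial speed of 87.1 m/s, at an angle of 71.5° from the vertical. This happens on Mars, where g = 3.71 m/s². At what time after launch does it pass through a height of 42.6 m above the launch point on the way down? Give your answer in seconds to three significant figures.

Resolve: vₓ = 87.10 sin 71.5° = 82.60 m/s and v_y0 = 87.10 cos 71.5° = 27.64 m/s.
Height y(t) = 27.64 t − 1.855 t² = 42.6 gives 1.855 t² − 27.64 t + 42.6 = 0.
Quadratic formula: t = (27.64 ± √447.72) / 3.71 = (27.64 ± 21.16) / 3.71 → t = 1.746 s or 13.15 s.
The descending-branch root is 13.15 s.

13.2 s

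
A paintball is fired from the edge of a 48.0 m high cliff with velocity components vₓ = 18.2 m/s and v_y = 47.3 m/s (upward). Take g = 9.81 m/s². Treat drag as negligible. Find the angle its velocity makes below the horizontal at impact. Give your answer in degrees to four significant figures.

72.11°

With up positive and y = 0 at the ground: y(t) = 48.0 + (47.30) t − 4.905 t². Setting y = 0 and taking the positive root: t = [47.30 + √(47.30² + 2·9.81·48.0)] / 9.81 = (47.30 + 56.38) / 9.81 = 10.57 s.
At impact: v_y = v_y0 − g t = −56.38 m/s; vₓ = 18.20 m/s.
Angle below horizontal: arctan(|v_y|/vₓ) = arctan(56.38/18.20) = 72.11°.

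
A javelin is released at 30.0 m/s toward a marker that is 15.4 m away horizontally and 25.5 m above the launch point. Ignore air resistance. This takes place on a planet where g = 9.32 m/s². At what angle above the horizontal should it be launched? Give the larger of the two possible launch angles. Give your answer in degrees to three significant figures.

84.5°

Trajectory: y = x tanθ − g x² (1 + tan²θ)/(2v₀²). With x = 15.4, y = 25.5, v₀ = 30.0, g = 9.32:
1.228 tan²θ − 15.4 tanθ + (26.73) = 0.
tanθ = [15.4 ± √(15.4² − 4 × 1.228 × (26.73))] / (2 × 1.228) = (15.4 ± 10.29) / 2.456, giving tanθ = 2.081 or 10.46.
θ = 64.33° or 84.54°; the larger is 84.54°.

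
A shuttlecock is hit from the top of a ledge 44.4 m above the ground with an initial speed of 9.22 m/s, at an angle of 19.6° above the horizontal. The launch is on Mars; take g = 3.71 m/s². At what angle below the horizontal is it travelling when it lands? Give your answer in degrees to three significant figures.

vₓ = 9.220 cos 19.6° = 8.686 m/s; v_y0 = 9.220 sin 19.6° = 3.093 m/s.
The projectile lands when y = 44.4 + (3.093) t − ½·3.71·t² = 0. Positive root: t = (3.093 + √(3.093² + 2·3.71·44.4)) / 3.71 = (3.093 + 18.41) / 3.71 = 5.797 s.
At impact: v_y = v_y0 − g t = −18.41 m/s; vₓ = 8.686 m/s.
Angle below horizontal: arctan(|v_y|/vₓ) = arctan(18.41/8.686) = 64.75°.

64.7°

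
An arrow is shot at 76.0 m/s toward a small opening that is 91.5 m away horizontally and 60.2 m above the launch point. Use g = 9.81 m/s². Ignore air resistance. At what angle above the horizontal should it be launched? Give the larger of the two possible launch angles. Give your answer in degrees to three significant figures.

Trajectory: y = x tanθ − g x² (1 + tan²θ)/(2v₀²). With x = 91.5, y = 60.2, v₀ = 76.0, g = 9.81:
7.110 tan²θ − 91.5 tanθ + (67.31) = 0.
tanθ = [91.5 ± √(91.5² − 4 × 7.110 × (67.31))] / (2 × 7.110) = (91.5 ± 80.36) / 14.22, giving tanθ = 0.7833 or 12.09.
θ = 38.07° or 85.27°; the larger is 85.27°.

85.3°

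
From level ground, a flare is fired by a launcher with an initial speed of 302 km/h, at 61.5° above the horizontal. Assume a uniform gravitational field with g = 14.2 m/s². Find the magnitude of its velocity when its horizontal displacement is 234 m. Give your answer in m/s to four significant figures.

Convert: 302 km/h = 302/3.6 = 83.89 m/s.
vₓ = 83.89 cos 61.5° = 40.03 m/s; v_y0 = 83.89 sin 61.5° = 73.72 m/s.
x = vₓ t ⇒ t = 234/40.03 = 5.846 s.
Vertical velocity there: v_y = v_y0 − g t = 73.72 − 14.2 × 5.846 = −9.288 m/s.
Speed: √(vₓ² + v_y²) = √(40.03² + 9.288²) = 41.09 m/s.

41.09 m/s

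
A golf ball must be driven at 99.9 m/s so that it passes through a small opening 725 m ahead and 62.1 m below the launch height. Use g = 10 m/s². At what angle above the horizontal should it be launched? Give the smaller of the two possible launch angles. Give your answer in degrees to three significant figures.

17.4°

Trajectory: y = x tanθ − g x² (1 + tan²θ)/(2v₀²). With x = 725, y = −62.1, v₀ = 99.9, g = 10.0:
263.3 tan²θ − 725 tanθ + (201.2) = 0.
tanθ = [725 ± √(725² − 4 × 263.3 × (201.2))] / (2 × 263.3) = (725 ± 560.0) / 526.7, giving tanθ = 0.3132 or 2.440.
θ = 17.39° or 67.71°; the smaller is 17.39°.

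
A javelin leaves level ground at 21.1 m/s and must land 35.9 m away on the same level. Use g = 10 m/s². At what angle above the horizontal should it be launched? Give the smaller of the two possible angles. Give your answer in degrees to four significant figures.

R = v₀² sin 2θ / g gives sin 2θ = gR/v₀² = 10.0·35.9/21.1² = 0.8064.
2θ = 53.74° or 180° − 53.74° = 126.3°, so θ = 26.87° or 63.13°.
The smaller angle is 26.87°.

26.87°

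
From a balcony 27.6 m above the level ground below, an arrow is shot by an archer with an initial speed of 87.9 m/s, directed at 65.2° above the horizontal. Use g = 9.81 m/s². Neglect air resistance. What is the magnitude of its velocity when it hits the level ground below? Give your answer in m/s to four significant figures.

90.93 m/s

Horizontal component vₓ = 87.90 cos 65.2° = 36.87 m/s; vertical v_y0 = 87.90 sin 65.2° = 79.79 m/s.
The projectile lands when y = 27.6 + (79.79) t − ½·9.81·t² = 0. Positive root: t = (79.79 + √(79.79² + 2·9.81·27.6)) / 9.81 = (79.79 + 83.12) / 9.81 = 16.61 s.
Vertical velocity at impact: v_y = v_y0 − g t = 79.79 − 9.81 × 16.61 = −83.12 m/s.
Speed: |v| = √(vₓ² + v_y²) = √(36.87² + 83.12²) = 90.93 m/s.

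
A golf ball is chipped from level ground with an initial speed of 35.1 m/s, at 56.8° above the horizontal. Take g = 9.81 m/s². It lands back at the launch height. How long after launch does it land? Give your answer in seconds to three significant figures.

5.99 s

vₓ = 35.10 cos 56.8° = 19.22 m/s; v_y0 = 35.10 sin 56.8° = 29.37 m/s.
Landing at launch height ⇒ T = 2 v_y0 / g = 2 × 29.37 / 9.81 = 5.988 s.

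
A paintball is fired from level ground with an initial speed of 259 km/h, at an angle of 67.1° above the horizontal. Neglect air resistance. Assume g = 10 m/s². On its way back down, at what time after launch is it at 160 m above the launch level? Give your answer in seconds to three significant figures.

Convert: 259 km/h = 259/3.6 = 71.94 m/s.
Resolve: vₓ = 71.94 cos 67.1° = 28.00 m/s and v_y0 = 71.94 sin 67.1° = 66.27 m/s.
Height y(t) = 66.27 t − 5.000 t² = 160 gives 5.000 t² − 66.27 t + 160 = 0.
Quadratic formula: t = (66.27 ± √1192.3) / 10.0 = (66.27 ± 34.53) / 10.0 → t = 3.174 s or 10.08 s.
The descending-branch root is 10.08 s.

10.1 s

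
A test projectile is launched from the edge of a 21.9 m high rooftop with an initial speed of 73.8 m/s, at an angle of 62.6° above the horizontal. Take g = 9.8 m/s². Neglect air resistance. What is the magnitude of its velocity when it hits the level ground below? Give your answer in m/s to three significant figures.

76.7 m/s

Resolve: vₓ = 73.80 cos 62.6° = 33.96 m/s and v_y0 = 73.80 sin 62.6° = 65.52 m/s.
Vertical motion (up positive, ground at y = 0): 4.900 t² − (65.52) t − 21.9 = 0, so t = (65.52 + √(65.52² + 2·9.80·21.9)) / 9.80 = (65.52 + 68.72) / 9.80 = 13.70 s.
Vertical velocity at impact: v_y = v_y0 − g t = 65.52 − 9.80 × 13.70 = −68.72 m/s.
Speed: |v| = √(vₓ² + v_y²) = √(33.96² + 68.72²) = 76.65 m/s.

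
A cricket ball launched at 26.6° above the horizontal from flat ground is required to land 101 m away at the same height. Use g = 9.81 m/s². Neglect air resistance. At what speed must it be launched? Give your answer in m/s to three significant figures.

From R = (v₀² / g) sin 2θ: v₀ = √(gR / sin 2θ).
v₀ = √(9.81 × 101 / sin 53.20°) = √(990.8 / 0.8007) = √1237.4 = 35.18 m/s.

35.2 m/s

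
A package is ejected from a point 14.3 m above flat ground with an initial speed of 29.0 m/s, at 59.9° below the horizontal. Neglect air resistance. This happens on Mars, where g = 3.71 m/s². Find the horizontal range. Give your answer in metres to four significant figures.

Components: vₓ = 29.00 cos 59.9° = 14.54 m/s, v_y0 = −25.09 m/s (downward).
With up positive and y = 0 at the ground: y(t) = 14.3 + (−25.09) t − 1.855 t². Setting y = 0 and taking the positive root: t = [−25.09 + √(25.09² + 2·3.71·14.3)] / 3.71 = (−25.09 + 27.12) / 3.71 = 0.5478 s.
Horizontal distance: R = vₓ t = 14.54 × 0.5478 = 7.967 m.

7.967 m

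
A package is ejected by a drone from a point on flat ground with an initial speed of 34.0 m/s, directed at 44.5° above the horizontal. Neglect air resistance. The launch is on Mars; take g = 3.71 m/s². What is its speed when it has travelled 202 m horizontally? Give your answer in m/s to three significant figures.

25.3 m/s

Horizontal component vₓ = 34.00 cos 44.5° = 24.25 m/s; vertical v_y0 = 34.00 sin 44.5° = 23.83 m/s.
At x = 202 m, t = x/vₓ = 202/24.25 = 8.330 s.
Vertical velocity there: v_y = v_y0 − g t = 23.83 − 3.71 × 8.330 = −7.072 m/s.
Speed: √(vₓ² + v_y²) = √(24.25² + 7.072²) = 25.26 m/s.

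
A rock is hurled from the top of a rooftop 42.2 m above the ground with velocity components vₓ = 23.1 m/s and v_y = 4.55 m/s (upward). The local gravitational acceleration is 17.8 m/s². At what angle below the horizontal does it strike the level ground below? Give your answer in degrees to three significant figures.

The projectile lands when y = 42.2 + (4.550) t − ½·17.8·t² = 0. Positive root: t = (4.550 + √(4.550² + 2·17.8·42.2)) / 17.8 = (4.550 + 39.03) / 17.8 = 2.448 s.
At impact: v_y = v_y0 − g t = −39.03 m/s; vₓ = 23.10 m/s.
Angle below horizontal: arctan(|v_y|/vₓ) = arctan(39.03/23.10) = 59.38°.

59.4°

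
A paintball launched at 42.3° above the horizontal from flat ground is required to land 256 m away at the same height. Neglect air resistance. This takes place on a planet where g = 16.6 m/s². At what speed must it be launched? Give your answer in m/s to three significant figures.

From R = (v₀² / g) sin 2θ: v₀ = √(gR / sin 2θ).
v₀ = √(16.6 × 256 / sin 84.60°) = √(4250 / 0.9956) = √4268.5 = 65.33 m/s.

65.3 m/s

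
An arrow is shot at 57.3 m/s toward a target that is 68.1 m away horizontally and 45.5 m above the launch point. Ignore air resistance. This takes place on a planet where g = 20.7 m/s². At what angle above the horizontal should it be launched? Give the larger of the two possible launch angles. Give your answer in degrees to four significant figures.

Trajectory: y = x tanθ − g x² (1 + tan²θ)/(2v₀²). With x = 68.1, y = 45.5, v₀ = 57.3, g = 20.7:
14.62 tan²θ − 68.1 tanθ + (60.12) = 0.
tanθ = [68.1 ± √(68.1² − 4 × 14.62 × (60.12))] / (2 × 14.62) = (68.1 ± 33.50) / 29.24, giving tanθ = 1.183 or 3.475.
θ = 49.80° or 73.94°; the larger is 73.94°.

73.94°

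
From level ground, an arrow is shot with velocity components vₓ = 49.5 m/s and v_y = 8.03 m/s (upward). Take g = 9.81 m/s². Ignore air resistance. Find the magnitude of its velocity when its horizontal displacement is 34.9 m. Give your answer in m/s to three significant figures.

Time to reach x = 34.9 m: t = x/vₓ = 34.9/49.50 = 0.7051 s.
Vertical velocity there: v_y = v_y0 − g t = 8.030 − 9.81 × 0.7051 = 1.113 m/s.
Speed: √(vₓ² + v_y²) = √(49.50² + 1.113²) = 49.51 m/s.

49.5 m/s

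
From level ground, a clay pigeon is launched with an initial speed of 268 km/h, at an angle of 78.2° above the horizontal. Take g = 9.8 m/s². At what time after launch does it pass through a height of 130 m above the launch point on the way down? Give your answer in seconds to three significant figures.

12.8 s

Convert: 268 km/h = 268/3.6 = 74.44 m/s.
Horizontal component vₓ = 74.44 cos 78.2° = 15.22 m/s; vertical v_y0 = 74.44 sin 78.2° = 72.87 m/s.
Height y(t) = 72.87 t − 4.900 t² = 130 gives 4.900 t² − 72.87 t + 130 = 0.
t = [72.87 ± √(72.87² − 2·9.80·130)] / 9.80 = (72.87 ± 52.56) / 9.80, so t = 2.073 s or t = 12.80 s.
The descending-branch root is 12.80 s.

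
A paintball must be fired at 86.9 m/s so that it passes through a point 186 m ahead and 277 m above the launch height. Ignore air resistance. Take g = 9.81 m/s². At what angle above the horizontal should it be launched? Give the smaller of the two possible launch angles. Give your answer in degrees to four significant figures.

Trajectory: y = x tanθ − g x² (1 + tan²θ)/(2v₀²). With x = 186, y = 277, v₀ = 86.9, g = 9.81:
22.47 tan²θ − 186 tanθ + (299.5) = 0.
tanθ = [186 ± √(186² − 4 × 22.47 × (299.5))] / (2 × 22.47) = (186 ± 87.63) / 44.94, giving tanθ = 2.189 or 6.088.
θ = 65.45° or 80.67°; the smaller is 65.45°.

65.45°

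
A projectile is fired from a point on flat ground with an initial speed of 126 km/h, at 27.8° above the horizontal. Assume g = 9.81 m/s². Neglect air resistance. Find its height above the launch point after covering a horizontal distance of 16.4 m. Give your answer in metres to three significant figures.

7.27 m

Convert: 126 km/h = 126/3.6 = 35.00 m/s.
vₓ = 35.00 cos 27.8° = 30.96 m/s; v_y0 = 35.00 sin 27.8° = 16.32 m/s.
At x = 16.4 m, t = x/vₓ = 16.4/30.96 = 0.5297 s.
Height: y = v_y0 t − ½ g t² = 16.32 × 0.5297 − 4.905 × 0.5297² = 8.647 − 1.376 = 7.270 m.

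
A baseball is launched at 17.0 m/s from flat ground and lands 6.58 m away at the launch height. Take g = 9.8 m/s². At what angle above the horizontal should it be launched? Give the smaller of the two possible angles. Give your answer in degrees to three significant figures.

6.45°

Level-ground range R = v₀² sin(2θ)/g ⇒ sin(2θ) = gR/v₀² = 9.80 × 6.58 / 17.0² = 0.2231.
2θ = 12.89° or 180° − 12.89° = 167.1°, so θ = 6.446° or 83.55°.
The smaller angle is 6.446°.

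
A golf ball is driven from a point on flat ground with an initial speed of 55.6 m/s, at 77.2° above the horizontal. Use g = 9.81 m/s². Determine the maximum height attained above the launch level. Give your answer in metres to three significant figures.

Horizontal component vₓ = 55.60 cos 77.2° = 12.32 m/s; vertical v_y0 = 55.60 sin 77.2° = 54.22 m/s.
At the apex v_y = 0, so H = v_y0²/(2g) = 54.22²/19.62 = 149.8 m.

150 m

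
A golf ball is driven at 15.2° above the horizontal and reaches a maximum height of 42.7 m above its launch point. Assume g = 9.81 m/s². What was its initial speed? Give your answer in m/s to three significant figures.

At the peak v_y = 0, so v_y0 = √(2gH) = √(2 × 9.81 × 42.7) = 28.94 m/s.
v_y0 = v₀ sin θ ⇒ v₀ = 28.94 / sin 15.2° = 110.4 m/s.

110 m/s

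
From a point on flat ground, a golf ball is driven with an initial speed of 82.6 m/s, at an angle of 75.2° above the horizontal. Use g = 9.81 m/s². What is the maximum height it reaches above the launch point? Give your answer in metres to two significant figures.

330 m

Horizontal component vₓ = 82.60 cos 75.2° = 21.10 m/s; vertical v_y0 = 82.60 sin 75.2° = 79.86 m/s.
At the apex v_y = 0, so H = v_y0²/(2g) = 79.86²/19.62 = 325.1 m.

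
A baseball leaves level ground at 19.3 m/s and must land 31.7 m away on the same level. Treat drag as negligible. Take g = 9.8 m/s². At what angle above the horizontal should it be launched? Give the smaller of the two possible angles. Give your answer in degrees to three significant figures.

From R = (v₀²/g) sin 2θ: sin 2θ = 9.80 × 31.7 / 372.49 = 0.8340.
2θ = 56.51° or 180° − 56.51° = 123.5°, so θ = 28.26° or 61.74°.
The smaller angle is 28.26°.

28.3°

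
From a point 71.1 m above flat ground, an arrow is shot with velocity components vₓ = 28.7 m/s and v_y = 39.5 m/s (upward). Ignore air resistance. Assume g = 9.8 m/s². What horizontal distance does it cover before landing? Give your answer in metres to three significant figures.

275 m

The projectile lands when y = 71.1 + (39.50) t − ½·9.80·t² = 0. Positive root: t = (39.50 + √(39.50² + 2·9.80·71.1)) / 9.80 = (39.50 + 54.35) / 9.80 = 9.576 s.
Horizontal distance: R = vₓ t = 28.70 × 9.576 = 274.8 m.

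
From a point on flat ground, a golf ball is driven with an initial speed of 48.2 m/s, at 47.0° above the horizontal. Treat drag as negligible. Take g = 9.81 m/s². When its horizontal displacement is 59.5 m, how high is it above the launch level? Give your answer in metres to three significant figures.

vₓ = 48.20 cos 47.0° = 32.87 m/s; v_y0 = 48.20 sin 47.0° = 35.25 m/s.
x = vₓ t ⇒ t = 59.5/32.87 = 1.810 s.
Height: y = v_y0 t − ½ g t² = 35.25 × 1.810 − 4.905 × 1.810² = 63.81 − 16.07 = 47.74 m.

47.7 m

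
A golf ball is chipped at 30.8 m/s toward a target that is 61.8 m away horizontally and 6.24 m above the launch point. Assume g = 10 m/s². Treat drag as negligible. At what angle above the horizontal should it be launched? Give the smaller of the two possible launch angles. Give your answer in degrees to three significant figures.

27.1°

Trajectory: y = x tanθ − g x² (1 + tan²θ)/(2v₀²). With x = 61.8, y = 6.24, v₀ = 30.8, g = 10.0:
20.13 tan²θ − 61.8 tanθ + (26.37) = 0.
tanθ = [61.8 ± √(61.8² − 4 × 20.13 × (26.37))] / (2 × 20.13) = (61.8 ± 41.18) / 40.26, giving tanθ = 0.5121 or 2.558.
θ = 27.12° or 68.65°; the smaller is 27.12°.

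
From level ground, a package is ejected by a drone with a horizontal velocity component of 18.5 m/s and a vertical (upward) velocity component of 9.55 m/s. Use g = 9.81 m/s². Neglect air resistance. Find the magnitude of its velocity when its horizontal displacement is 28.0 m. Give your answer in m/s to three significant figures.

At x = 28.0 m, t = x/vₓ = 28.0/18.50 = 1.514 s.
Vertical velocity there: v_y = v_y0 − g t = 9.550 − 9.81 × 1.514 = −5.298 m/s.
Speed: √(vₓ² + v_y²) = √(18.50² + 5.298²) = 19.24 m/s.

19.2 m/s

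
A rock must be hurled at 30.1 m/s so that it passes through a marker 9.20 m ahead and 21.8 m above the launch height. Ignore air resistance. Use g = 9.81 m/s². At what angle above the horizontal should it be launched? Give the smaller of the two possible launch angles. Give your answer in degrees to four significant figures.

Trajectory: y = x tanθ − g x² (1 + tan²θ)/(2v₀²). With x = 9.20, y = 21.8, v₀ = 30.1, g = 9.81:
0.4582 tan²θ − 9.20 tanθ + (22.26) = 0.
tanθ = [9.20 ± √(9.20² − 4 × 0.4582 × (22.26))] / (2 × 0.4582) = (9.20 ± 6.621) / 0.9165, giving tanθ = 2.814 or 17.26.
θ = 70.43° or 86.68°; the smaller is 70.43°.

70.43°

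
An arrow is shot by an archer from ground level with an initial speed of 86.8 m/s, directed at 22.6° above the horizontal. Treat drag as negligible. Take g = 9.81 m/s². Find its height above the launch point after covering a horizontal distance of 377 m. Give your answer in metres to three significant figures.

48.4 m

Components: vₓ = 86.80 cos 22.6° = 80.13 m/s, v_y0 = 86.80 sin 22.6° = 33.36 m/s.
At x = 377 m, t = x/vₓ = 377/80.13 = 4.705 s.
Height: y = v_y0 t − ½ g t² = 33.36 × 4.705 − 4.905 × 4.705² = 156.9 − 108.6 = 48.37 m.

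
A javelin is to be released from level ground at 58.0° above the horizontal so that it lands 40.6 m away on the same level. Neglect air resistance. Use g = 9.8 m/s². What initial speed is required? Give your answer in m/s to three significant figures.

21.0 m/s

From R = (v₀² / g) sin 2θ: v₀ = √(gR / sin 2θ).
v₀ = √(9.80 × 40.6 / sin 116.0°) = √(397.9 / 0.8988) = √442.68 = 21.04 m/s.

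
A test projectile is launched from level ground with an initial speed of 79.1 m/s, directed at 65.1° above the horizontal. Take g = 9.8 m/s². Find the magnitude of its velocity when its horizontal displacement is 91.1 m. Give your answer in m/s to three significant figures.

55.9 m/s

Components: vₓ = 79.10 cos 65.1° = 33.30 m/s, v_y0 = 79.10 sin 65.1° = 71.75 m/s.
Time to reach x = 91.1 m: t = x/vₓ = 91.1/33.30 = 2.735 s.
Vertical velocity there: v_y = v_y0 − g t = 71.75 − 9.80 × 2.735 = 44.94 m/s.
Speed: √(vₓ² + v_y²) = √(33.30² + 44.94²) = 55.94 m/s.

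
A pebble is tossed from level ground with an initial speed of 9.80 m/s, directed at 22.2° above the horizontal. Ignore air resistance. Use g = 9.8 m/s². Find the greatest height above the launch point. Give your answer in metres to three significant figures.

Horizontal component vₓ = 9.800 cos 22.2° = 9.074 m/s; vertical v_y0 = 9.800 sin 22.2° = 3.703 m/s.
Peak height H = v_y0² / (2g) = 13.711 / 19.60 = 0.6995 m.

0.700 m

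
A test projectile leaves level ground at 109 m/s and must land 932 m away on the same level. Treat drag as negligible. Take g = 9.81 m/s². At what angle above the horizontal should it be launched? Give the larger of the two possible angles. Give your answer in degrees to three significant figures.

From R = (v₀²/g) sin 2θ: sin 2θ = 9.81 × 932 / 11881 = 0.7695.
2θ = 50.31° or 180° − 50.31° = 129.7°, so θ = 25.16° or 64.84°.
The larger angle is 64.84°.

64.8°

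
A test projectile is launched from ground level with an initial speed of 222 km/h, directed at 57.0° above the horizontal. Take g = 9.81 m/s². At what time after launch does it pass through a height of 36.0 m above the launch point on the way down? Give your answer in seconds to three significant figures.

9.79 s

Convert: 222 km/h = 222/3.6 = 61.67 m/s.
vₓ = 61.67 cos 57.0° = 33.59 m/s; v_y0 = 61.67 sin 57.0° = 51.72 m/s.
Require v_y0 t − ½ g t² = 36.0, i.e. 4.905 t² − 51.72 t + 36.0 = 0.
t = [51.72 ± √(51.72² − 2·9.81·36.0)] / 9.81 = (51.72 ± 44.37) / 9.81, so t = 0.7493 s or t = 9.795 s.
The descending-branch root is 9.795 s.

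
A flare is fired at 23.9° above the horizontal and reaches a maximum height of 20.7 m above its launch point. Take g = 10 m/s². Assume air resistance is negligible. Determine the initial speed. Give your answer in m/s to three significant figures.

At the peak v_y = 0, so v_y0 = √(2gH) = √(2 × 10.0 × 20.7) = 20.35 m/s.
v_y0 = v₀ sin θ ⇒ v₀ = 20.35 / sin 23.9° = 50.22 m/s.

50.2 m/s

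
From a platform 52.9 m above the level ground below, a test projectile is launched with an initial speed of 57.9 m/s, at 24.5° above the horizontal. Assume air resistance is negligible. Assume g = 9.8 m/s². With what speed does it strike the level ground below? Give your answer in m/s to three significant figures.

Resolve: vₓ = 57.90 cos 24.5° = 52.69 m/s and v_y0 = 57.90 sin 24.5° = 24.01 m/s.
The projectile lands when y = 52.9 + (24.01) t − ½·9.80·t² = 0. Positive root: t = (24.01 + √(24.01² + 2·9.80·52.9)) / 9.80 = (24.01 + 40.17) / 9.80 = 6.549 s.
Vertical velocity at impact: v_y = v_y0 − g t = 24.01 − 9.80 × 6.549 = −40.17 m/s.
Speed: |v| = √(vₓ² + v_y²) = √(52.69² + 40.17²) = 66.25 m/s.

66.3 m/s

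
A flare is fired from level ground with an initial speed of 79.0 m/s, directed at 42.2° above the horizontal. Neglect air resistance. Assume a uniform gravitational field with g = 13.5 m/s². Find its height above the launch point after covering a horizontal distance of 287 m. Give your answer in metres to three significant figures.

97.9 m

Horizontal component vₓ = 79.00 cos 42.2° = 58.52 m/s; vertical v_y0 = 79.00 sin 42.2° = 53.07 m/s.
x = vₓ t ⇒ t = 287/58.52 = 4.904 s.
Height: y = v_y0 t − ½ g t² = 53.07 × 4.904 − 6.750 × 4.904² = 260.2 − 162.3 = 97.90 m.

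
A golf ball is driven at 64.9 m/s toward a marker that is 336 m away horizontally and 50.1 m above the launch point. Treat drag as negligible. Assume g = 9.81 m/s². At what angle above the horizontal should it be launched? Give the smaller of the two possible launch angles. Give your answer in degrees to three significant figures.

37.8°

Trajectory: y = x tanθ − g x² (1 + tan²θ)/(2v₀²). With x = 336, y = 50.1, v₀ = 64.9, g = 9.81:
131.5 tan²θ − 336 tanθ + (181.6) = 0.
tanθ = [336 ± √(336² − 4 × 131.5 × (181.6))] / (2 × 131.5) = (336 ± 132.0) / 262.9, giving tanθ = 0.7760 or 1.780.
θ = 37.81° or 60.67°; the smaller is 37.81°.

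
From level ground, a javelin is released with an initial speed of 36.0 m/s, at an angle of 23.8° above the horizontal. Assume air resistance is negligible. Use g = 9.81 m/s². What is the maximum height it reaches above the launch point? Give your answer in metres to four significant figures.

10.76 m

Horizontal component vₓ = 36.00 cos 23.8° = 32.94 m/s; vertical v_y0 = 36.00 sin 23.8° = 14.53 m/s.
Peak height H = v_y0² / (2g) = 211.05 / 19.62 = 10.76 m.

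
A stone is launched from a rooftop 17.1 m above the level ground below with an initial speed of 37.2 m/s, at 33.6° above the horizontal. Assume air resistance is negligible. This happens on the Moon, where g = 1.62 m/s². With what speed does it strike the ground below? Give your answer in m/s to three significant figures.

37.9 m/s

Resolve: vₓ = 37.20 cos 33.6° = 30.98 m/s and v_y0 = 37.20 sin 33.6° = 20.59 m/s.
With up positive and y = 0 at the ground: y(t) = 17.1 + (20.59) t − 0.8100 t². Setting y = 0 and taking the positive root: t = [20.59 + √(20.59² + 2·1.62·17.1)] / 1.62 = (20.59 + 21.89) / 1.62 = 26.22 s.
Vertical velocity at impact: v_y = v_y0 − g t = 20.59 − 1.62 × 26.22 = −21.89 m/s.
Speed: |v| = √(vₓ² + v_y²) = √(30.98² + 21.89²) = 37.94 m/s.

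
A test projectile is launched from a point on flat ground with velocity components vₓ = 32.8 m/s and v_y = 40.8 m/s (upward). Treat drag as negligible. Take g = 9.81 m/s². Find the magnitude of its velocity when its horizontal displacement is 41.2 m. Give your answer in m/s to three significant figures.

43.4 m/s

Time to reach x = 41.2 m: t = x/vₓ = 41.2/32.80 = 1.256 s.
Vertical velocity there: v_y = v_y0 − g t = 40.80 − 9.81 × 1.256 = 28.48 m/s.
Speed: √(vₓ² + v_y²) = √(32.80² + 28.48²) = 43.44 m/s.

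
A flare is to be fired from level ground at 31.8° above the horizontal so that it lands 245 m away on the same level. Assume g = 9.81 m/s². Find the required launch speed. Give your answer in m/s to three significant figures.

51.8 m/s

On level ground R = v₀² sin 2θ / g ⇒ v₀ = √(gR / sin 2θ).
v₀ = √(9.81 × 245 / sin 63.60°) = √(2403 / 0.8957) = √2683.3 = 51.80 m/s.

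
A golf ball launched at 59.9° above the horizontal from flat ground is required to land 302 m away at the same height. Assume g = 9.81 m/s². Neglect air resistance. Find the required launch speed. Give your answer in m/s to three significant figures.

58.4 m/s

On level ground R = v₀² sin 2θ / g ⇒ v₀ = √(gR / sin 2θ).
v₀ = √(9.81 × 302 / sin 119.8°) = √(2963 / 0.8678) = √3414.1 = 58.43 m/s.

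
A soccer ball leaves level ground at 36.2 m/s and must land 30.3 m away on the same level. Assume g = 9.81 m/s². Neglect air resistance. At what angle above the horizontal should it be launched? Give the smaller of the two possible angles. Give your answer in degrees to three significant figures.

6.56°

Level-ground range R = v₀² sin(2θ)/g ⇒ sin(2θ) = gR/v₀² = 9.81 × 30.3 / 36.2² = 0.2268.
2θ = 13.11° or 180° − 13.11° = 166.9°, so θ = 6.555° or 83.44°.
The smaller angle is 6.555°.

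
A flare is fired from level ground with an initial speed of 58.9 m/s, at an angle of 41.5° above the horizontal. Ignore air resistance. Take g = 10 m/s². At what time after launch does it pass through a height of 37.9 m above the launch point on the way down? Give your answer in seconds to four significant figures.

Resolve: vₓ = 58.90 cos 41.5° = 44.11 m/s and v_y0 = 58.90 sin 41.5° = 39.03 m/s.
Height y(t) = 39.03 t − 5.000 t² = 37.9 gives 5.000 t² − 39.03 t + 37.9 = 0.
t = [39.03 ± √(39.03² − 2·10.0·37.9)] / 10.0 = (39.03 ± 27.66) / 10.0, so t = 1.137 s or t = 6.669 s.
The descending-branch root is 6.669 s.

6.669 s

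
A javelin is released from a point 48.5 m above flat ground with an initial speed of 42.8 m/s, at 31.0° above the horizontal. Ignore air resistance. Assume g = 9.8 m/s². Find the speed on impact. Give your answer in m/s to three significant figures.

52.7 m/s

Resolve: vₓ = 42.80 cos 31.0° = 36.69 m/s and v_y0 = 42.80 sin 31.0° = 22.04 m/s.
The projectile lands when y = 48.5 + (22.04) t − ½·9.80·t² = 0. Positive root: t = (22.04 + √(22.04² + 2·9.80·48.5)) / 9.80 = (22.04 + 37.90) / 9.80 = 6.117 s.
Vertical velocity at impact: v_y = v_y0 − g t = 22.04 − 9.80 × 6.117 = −37.90 m/s.
Speed: |v| = √(vₓ² + v_y²) = √(36.69² + 37.90²) = 52.75 m/s.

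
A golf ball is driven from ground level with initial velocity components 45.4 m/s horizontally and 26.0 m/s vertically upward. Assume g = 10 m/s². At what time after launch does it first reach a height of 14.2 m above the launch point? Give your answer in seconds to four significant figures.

Set y = v_y0 t − ½ g t² = 14.2: 5.000 t² − 26.00 t + 14.2 = 0.
t = [26.00 ± √(26.00² − 2·10.0·14.2)] / 10.0 = (26.00 ± 19.80) / 10.0, so t = 0.6201 s or t = 4.580 s.
The first (ascending) time is 0.6201 s.

0.6201 s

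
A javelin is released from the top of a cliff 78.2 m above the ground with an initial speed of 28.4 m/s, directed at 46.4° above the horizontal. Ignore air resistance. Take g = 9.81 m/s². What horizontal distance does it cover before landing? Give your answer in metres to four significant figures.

vₓ = 28.40 cos 46.4° = 19.59 m/s; v_y0 = 28.40 sin 46.4° = 20.57 m/s.
Vertical motion (up positive, ground at y = 0): 4.905 t² − (20.57) t − 78.2 = 0, so t = (20.57 + √(20.57² + 2·9.81·78.2)) / 9.81 = (20.57 + 44.24) / 9.81 = 6.606 s.
Horizontal distance: R = vₓ t = 19.59 × 6.606 = 129.4 m.

129.4 m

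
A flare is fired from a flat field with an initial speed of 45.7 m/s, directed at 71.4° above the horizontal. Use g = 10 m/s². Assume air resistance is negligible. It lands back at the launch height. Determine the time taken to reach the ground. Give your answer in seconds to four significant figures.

vₓ = 45.70 cos 71.4° = 14.58 m/s; v_y0 = 45.70 sin 71.4° = 43.31 m/s.
Landing at launch height ⇒ T = 2 v_y0 / g = 2 × 43.31 / 10.0 = 8.663 s.

8.663 s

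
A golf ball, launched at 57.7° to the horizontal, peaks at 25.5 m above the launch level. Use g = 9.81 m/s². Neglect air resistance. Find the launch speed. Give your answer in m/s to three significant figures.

At the peak v_y = 0, so v_y0 = √(2gH) = √(2 × 9.81 × 25.5) = 22.37 m/s.
v_y0 = v₀ sin θ ⇒ v₀ = 22.37 / sin 57.7° = 26.46 m/s.

26.5 m/s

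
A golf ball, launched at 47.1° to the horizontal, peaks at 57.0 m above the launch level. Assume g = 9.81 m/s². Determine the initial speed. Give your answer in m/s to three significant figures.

At the peak v_y = 0, so v_y0 = √(2gH) = √(2 × 9.81 × 57.0) = 33.44 m/s.
v_y0 = v₀ sin θ ⇒ v₀ = 33.44 / sin 47.1° = 45.65 m/s.

45.7 m/s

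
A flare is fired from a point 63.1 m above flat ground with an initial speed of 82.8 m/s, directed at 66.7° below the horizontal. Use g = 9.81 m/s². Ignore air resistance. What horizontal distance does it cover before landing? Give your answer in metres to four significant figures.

25.86 m

vₓ = 82.80 cos 66.7° = 32.75 m/s; v_y0 = −76.05 m/s (downward).
Vertical motion (up positive, ground at y = 0): 4.905 t² − (−76.05) t − 63.1 = 0, so t = (−76.05 + √(76.05² + 2·9.81·63.1)) / 9.81 = (−76.05 + 83.79) / 9.81 = 0.7895 s.
Horizontal distance: R = vₓ t = 32.75 × 0.7895 = 25.86 m.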